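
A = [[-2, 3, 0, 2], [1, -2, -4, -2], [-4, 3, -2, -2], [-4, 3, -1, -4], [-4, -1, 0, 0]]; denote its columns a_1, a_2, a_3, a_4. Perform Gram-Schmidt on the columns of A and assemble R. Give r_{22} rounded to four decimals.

a_1 = (-2, 1, -4, -4, -4); ‖a_1‖ = 7.2801, so q_1 = (-0.2747, 0.1374, -0.5494, -0.5494, -0.5494).
q_1·a_2 = (-0.2747)·3 + 0.1374·(-2) + (-0.5494)·3 + (-0.5494)·3 + (-0.5494)·(-1) = -3.8461.
u_2 = a_2 + 3.8461·q_1 = (1.9434, -1.4717, 0.8868, 0.8868, -3.1132).
r_{22} = ‖u_2‖ = 4.1482.

r_{22} = 4.1482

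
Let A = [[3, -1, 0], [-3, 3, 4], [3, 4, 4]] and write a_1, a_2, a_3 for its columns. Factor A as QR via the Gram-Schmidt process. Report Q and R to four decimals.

a_1 = (3, -3, 3); ‖a_1‖ = 5.1962, so e_1 = (0.5774, -0.5774, 0.5774).
e_1·a_2 = 0.5774·(-1) + (-0.5774)·3 + 0.5774·4 = 0.0000.
u_2 = a_2 + 0.0000·e_1 = (-1.0000, 3.0000, 4.0000).
‖u_2‖ = 5.0990, so e_2 = (-0.1961, 0.5883, 0.7845).
e_1·a_3 = 0.5774·0 + (-0.5774)·4 + 0.5774·4 = 0.0000; e_2·a_3 = (-0.1961)·0 + 0.5883·4 + 0.7845·4 = 5.4913.
u_3 = a_3 + 0.0000·e_1 − 5.4913·e_2 = (1.0769, 0.7692, -0.3077).
‖u_3‖ = 1.3587, so e_3 = (0.7926, 0.5661, -0.2265).

Q = [[0.5774, -0.1961, 0.7926], [-0.5774, 0.5883, 0.5661], [0.5774, 0.7845, -0.2265]], R = [[5.1962, 0.0000, 0.0000], [0.0000, 5.0990, 5.4913], [0.0000, 0.0000, 1.3587]]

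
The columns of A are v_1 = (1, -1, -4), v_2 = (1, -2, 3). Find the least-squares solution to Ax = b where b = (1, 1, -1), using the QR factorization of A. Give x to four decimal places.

e_1 = v_1/‖v_1‖ = (1, -1, -4)/4.2426 = (0.2357, -0.2357, -0.9428).
r_{12} = e_1·v_2 = -2.1213.
u_2 = v_2 + 2.1213·e_1 = (1.5000, -2.5000, 1.0000).
‖u_2‖ = 3.0822, so e_2 = (0.4867, -0.8111, 0.3244).
Qᵀb = (0.9428, -0.6489).
Back-substitute: x_2 = -0.6489/3.0822 = -0.2105.
x_1 = (0.9428 + 2.1213·(-0.2105))/4.2426 = 0.1170.

x = (0.1170, -0.2105)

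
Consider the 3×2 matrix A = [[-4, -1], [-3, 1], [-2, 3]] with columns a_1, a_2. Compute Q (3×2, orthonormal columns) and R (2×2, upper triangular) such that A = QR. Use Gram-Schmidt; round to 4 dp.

Q = [[-0.7428, -0.5307], [-0.5571, 0.1516], [-0.3714, 0.8339]], R = [[5.3852, -0.9285], [0.0000, 3.1840]]

e_1 = a_1/‖a_1‖ = (-4, -3, -2)/5.3852 = (-0.7428, -0.5571, -0.3714).
r_{12} = e_1·a_2 = -0.9285.
u_2 = a_2 + 0.9285·e_1 = (-1.6897, 0.4828, 2.6552).
‖u_2‖ = 3.1840, so e_2 = (-0.5307, 0.1516, 0.8339).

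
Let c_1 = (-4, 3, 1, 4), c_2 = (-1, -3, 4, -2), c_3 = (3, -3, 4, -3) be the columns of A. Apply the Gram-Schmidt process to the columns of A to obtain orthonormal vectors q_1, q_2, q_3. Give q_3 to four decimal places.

q_3 = (0.6817, 0.3656, 0.5764, 0.2634)

c_1 = (-4, 3, 1, 4); ‖c_1‖ = 6.4807, so q_1 = (-0.6172, 0.4629, 0.1543, 0.6172).
q_1·c_2 = (-0.6172)·(-1) + 0.4629·(-3) + 0.1543·4 + 0.6172·(-2) = -1.3887.
u_2 = c_2 + 1.3887·q_1 = (-1.8571, -2.3571, 4.2143, -1.1429).
‖u_2‖ = 5.2982, so q_2 = (-0.3505, -0.4449, 0.7954, -0.2157).
q_1·c_3 = (-0.6172)·3 + 0.4629·(-3) + 0.1543·4 + 0.6172·(-3) = -4.4748; q_2·c_3 = (-0.3505)·3 + (-0.4449)·(-3) + 0.7954·4 + (-0.2157)·(-3) = 4.1119.
u_3 = c_3 + 4.4748·q_1 − 4.1119·q_2 = (1.6794, 0.9008, 1.4198, 0.6489).
‖u_3‖ = 2.4635, so q_3 = (0.6817, 0.3656, 0.5764, 0.2634).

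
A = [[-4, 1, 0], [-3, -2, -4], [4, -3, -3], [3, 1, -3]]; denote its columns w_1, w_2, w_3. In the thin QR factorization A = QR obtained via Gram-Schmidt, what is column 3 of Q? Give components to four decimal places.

e_3 = (-0.2455, -0.5132, -0.0138, -0.8223)

e_1 = w_1/‖w_1‖ = (-4, -3, 4, 3)/7.0711 = (-0.5657, -0.4243, 0.5657, 0.4243).
r_{12} = e_1·w_2 = -0.9899.
u_2 = w_2 + 0.9899·e_1 = (0.4400, -2.4200, -2.4400, 1.4200).
‖u_2‖ = 3.7443, so e_2 = (0.1175, -0.6463, -0.6517, 0.3792).
r_{13} = e_1·w_3 = -1.2728; r_{23} = e_2·w_3 = 3.4025.
u_3 = w_3 + 1.2728·e_1 − 3.4025·e_2 = (-1.1198, -2.3409, -0.0628, -3.7504).
‖u_3‖ = 4.5610, so e_3 = (-0.2455, -0.5132, -0.0138, -0.8223).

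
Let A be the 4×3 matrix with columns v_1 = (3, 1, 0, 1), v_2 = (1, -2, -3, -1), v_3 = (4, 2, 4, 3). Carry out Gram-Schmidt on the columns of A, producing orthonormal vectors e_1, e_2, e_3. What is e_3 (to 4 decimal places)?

e_3 = (0.1884, -0.8005, 0.5180, 0.2354)

v_1 = (3, 1, 0, 1); ‖v_1‖ = 3.3166, so e_1 = (0.9045, 0.3015, 0.0000, 0.3015).
e_1·v_2 = 0.9045·1 + 0.3015·(-2) + 0.0000·(-3) + 0.3015·(-1) = 0.0000.
u_2 = v_2 + 0.0000·e_1 = (1.0000, -2.0000, -3.0000, -1.0000).
‖u_2‖ = 3.8730, so e_2 = (0.2582, -0.5164, -0.7746, -0.2582).
e_1·v_3 = 0.9045·4 + 0.3015·2 + 0.0000·4 + 0.3015·3 = 5.1257; e_2·v_3 = 0.2582·4 + (-0.5164)·2 + (-0.7746)·4 + (-0.2582)·3 = -3.8730.
u_3 = v_3 − 5.1257·e_1 + 3.8730·e_2 = (0.3636, -1.5455, 1.0000, 0.4545).
‖u_3‖ = 1.9306, so e_3 = (0.1884, -0.8005, 0.5180, 0.2354).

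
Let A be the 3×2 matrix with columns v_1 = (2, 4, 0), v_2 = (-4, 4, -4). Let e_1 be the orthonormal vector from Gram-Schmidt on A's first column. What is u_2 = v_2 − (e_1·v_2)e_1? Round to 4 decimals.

e_1 = v_1/‖v_1‖ = (2, 4, 0)/4.4721 = (0.4472, 0.8944, 0.0000).
r_{12} = e_1·v_2 = 1.7889.
u_2 = v_2 − 1.7889·e_1 = (-4.8000, 2.4000, -4.0000).

u_2 = (-4.8000, 2.4000, -4.0000)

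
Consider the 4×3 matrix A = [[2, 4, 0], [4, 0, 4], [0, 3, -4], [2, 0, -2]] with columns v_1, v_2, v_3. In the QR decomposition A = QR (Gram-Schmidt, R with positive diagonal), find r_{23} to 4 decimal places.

r_{23} = -3.3857

v_1 = (2, 4, 0, 2); ‖v_1‖ = 4.8990, so q_1 = (0.4082, 0.8165, 0.0000, 0.4082).
q_1·v_2 = 0.4082·4 + 0.8165·0 + 0.0000·3 + 0.4082·0 = 1.6330.
u_2 = v_2 − 1.6330·q_1 = (3.3333, -1.3333, 3.0000, -0.6667).
‖u_2‖ = 4.7258, so q_2 = (0.7053, -0.2821, 0.6348, -0.1411).
r_{23} = q_2·v_3 = -3.3857.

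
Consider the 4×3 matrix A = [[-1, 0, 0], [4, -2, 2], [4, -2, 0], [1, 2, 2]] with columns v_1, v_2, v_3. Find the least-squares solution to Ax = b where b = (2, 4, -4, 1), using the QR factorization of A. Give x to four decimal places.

v_1 = (-1, 4, 4, 1); ‖v_1‖ = 5.8310, so e_1 = (-0.1715, 0.6860, 0.6860, 0.1715).
e_1·v_2 = (-0.1715)·0 + 0.6860·(-2) + 0.6860·(-2) + 0.1715·2 = -2.4010.
u_2 = v_2 + 2.4010·e_1 = (-0.4118, -0.3529, -0.3529, 2.4118).
‖u_2‖ = 2.4971, so e_2 = (-0.1649, -0.1413, -0.1413, 0.9658).
e_1·v_3 = (-0.1715)·0 + 0.6860·2 + 0.6860·0 + 0.1715·2 = 1.7150; e_2·v_3 = (-0.1649)·0 + (-0.1413)·2 + (-0.1413)·0 + 0.9658·2 = 1.6490.
u_3 = v_3 − 1.7150·e_1 − 1.6490·e_2 = (0.5660, 1.0566, -0.9434, 0.1132).
‖u_3‖ = 1.5296, so e_3 = (0.3701, 0.6908, -0.6168, 0.0740).
Qᵀb = (-0.1715, 0.6360, 6.0443).
Back-substitute: x_3 = 6.0443/1.5296 = 3.9516.
x_2 = (0.6360 − 1.6490·3.9516)/2.4971 = -2.3548.
x_1 = (-0.1715 + 2.4010·(-2.3548) − 1.7150·3.9516)/5.8310 = -2.1613.

x = (-2.1613, -2.3548, 3.9516)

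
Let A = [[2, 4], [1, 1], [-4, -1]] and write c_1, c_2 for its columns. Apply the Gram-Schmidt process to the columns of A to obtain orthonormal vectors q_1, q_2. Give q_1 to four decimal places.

q_1 = (0.4364, 0.2182, -0.8729)

c_1 = (2, 1, -4); ‖c_1‖ = 4.5826, so q_1 = (0.4364, 0.2182, -0.8729).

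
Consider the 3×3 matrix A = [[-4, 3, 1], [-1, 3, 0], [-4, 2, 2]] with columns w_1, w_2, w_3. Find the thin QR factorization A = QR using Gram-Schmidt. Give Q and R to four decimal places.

Q = [[-0.6963, 0.0868, -0.7125], [-0.1741, 0.9426, 0.2850], [-0.6963, -0.3225, 0.6412]], R = [[5.7446, -4.0038, -2.0889], [0.0000, 2.4433, -0.5581], [0.0000, 0.0000, 0.5700]]

w_1 = (-4, -1, -4); ‖w_1‖ = 5.7446, so q_1 = (-0.6963, -0.1741, -0.6963).
q_1·w_2 = (-0.6963)·3 + (-0.1741)·3 + (-0.6963)·2 = -4.0038.
u_2 = w_2 + 4.0038·q_1 = (0.2121, 2.3030, -0.7879).
‖u_2‖ = 2.4433, so q_2 = (0.0868, 0.9426, -0.3225).
q_1·w_3 = (-0.6963)·1 + (-0.1741)·0 + (-0.6963)·2 = -2.0889; q_2·w_3 = 0.0868·1 + 0.9426·0 + (-0.3225)·2 = -0.5581.
u_3 = w_3 + 2.0889·q_1 + 0.5581·q_2 = (-0.4061, 0.1624, 0.3655).
‖u_3‖ = 0.5700, so q_3 = (-0.7125, 0.2850, 0.6412).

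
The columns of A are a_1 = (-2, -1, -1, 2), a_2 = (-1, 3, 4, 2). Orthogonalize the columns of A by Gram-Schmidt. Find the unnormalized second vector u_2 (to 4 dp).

u_2 = (-1.2000, 2.9000, 3.9000, 2.2000)

q_1 = a_1/‖a_1‖ = (-2, -1, -1, 2)/3.1623 = (-0.6325, -0.3162, -0.3162, 0.6325).
r_{12} = q_1·a_2 = -0.3162.
u_2 = a_2 + 0.3162·q_1 = (-1.2000, 2.9000, 3.9000, 2.2000).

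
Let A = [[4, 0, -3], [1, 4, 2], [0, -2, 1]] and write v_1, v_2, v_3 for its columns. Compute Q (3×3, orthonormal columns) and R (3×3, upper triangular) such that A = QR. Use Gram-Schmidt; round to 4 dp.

q_1 = v_1/‖v_1‖ = (4, 1, 0)/4.1231 = (0.9701, 0.2425, 0.0000).
r_{12} = q_1·v_2 = 0.9701.
u_2 = v_2 − 0.9701·q_1 = (-0.9412, 3.7647, -2.0000).
‖u_2‖ = 4.3656, so q_2 = (-0.2156, 0.8623, -0.4581).
r_{13} = q_1·v_3 = -2.4254; r_{23} = q_2·v_3 = 1.9133.
u_3 = v_3 + 2.4254·q_1 − 1.9133·q_2 = (-0.2346, 0.9383, 1.8765).
‖u_3‖ = 2.1111, so q_3 = (-0.1111, 0.4444, 0.8889).

Q = [[0.9701, -0.2156, -0.1111], [0.2425, 0.8623, 0.4444], [0.0000, -0.4581, 0.8889]], R = [[4.1231, 0.9701, -2.4254], [0.0000, 4.3656, 1.9133], [0.0000, 0.0000, 2.1111]]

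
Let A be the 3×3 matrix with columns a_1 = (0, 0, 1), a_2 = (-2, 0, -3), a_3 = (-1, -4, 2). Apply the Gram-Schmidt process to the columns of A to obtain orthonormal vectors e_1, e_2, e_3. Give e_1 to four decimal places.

a_1 = (0, 0, 1); ‖a_1‖ = 1.0000, so e_1 = (0.0000, 0.0000, 1.0000).

e_1 = (0.0000, 0.0000, 1.0000)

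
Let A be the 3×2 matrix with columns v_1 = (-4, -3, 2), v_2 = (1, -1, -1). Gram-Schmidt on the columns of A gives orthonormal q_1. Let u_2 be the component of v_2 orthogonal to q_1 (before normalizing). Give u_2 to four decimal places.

u_2 = (0.5862, -1.3103, -0.7931)

v_1 = (-4, -3, 2); ‖v_1‖ = 5.3852, so q_1 = (-0.7428, -0.5571, 0.3714).
q_1·v_2 = (-0.7428)·1 + (-0.5571)·(-1) + 0.3714·(-1) = -0.5571.
u_2 = v_2 + 0.5571·q_1 = (0.5862, -1.3103, -0.7931).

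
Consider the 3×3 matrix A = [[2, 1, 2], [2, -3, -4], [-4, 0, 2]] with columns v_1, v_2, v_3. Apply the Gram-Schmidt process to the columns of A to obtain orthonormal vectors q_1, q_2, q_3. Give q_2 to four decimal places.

v_1 = (2, 2, -4); ‖v_1‖ = 4.8990, so q_1 = (0.4082, 0.4082, -0.8165).
q_1·v_2 = 0.4082·1 + 0.4082·(-3) + (-0.8165)·0 = -0.8165.
u_2 = v_2 + 0.8165·q_1 = (1.3333, -2.6667, -0.6667).
‖u_2‖ = 3.0551, so q_2 = (0.4364, -0.8729, -0.2182).

q_2 = (0.4364, -0.8729, -0.2182)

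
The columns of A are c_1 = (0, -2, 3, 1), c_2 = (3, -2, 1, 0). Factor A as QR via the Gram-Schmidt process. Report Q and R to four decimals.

Q = [[0.0000, 0.9258], [-0.5345, -0.3086], [0.8018, -0.1543], [0.2673, -0.1543]], R = [[3.7417, 1.8708], [0.0000, 3.2404]]

c_1 = (0, -2, 3, 1); ‖c_1‖ = 3.7417, so q_1 = (0.0000, -0.5345, 0.8018, 0.2673).
q_1·c_2 = 0.0000·3 + (-0.5345)·(-2) + 0.8018·1 + 0.2673·0 = 1.8708.
u_2 = c_2 − 1.8708·q_1 = (3.0000, -1.0000, -0.5000, -0.5000).
‖u_2‖ = 3.2404, so q_2 = (0.9258, -0.3086, -0.1543, -0.1543).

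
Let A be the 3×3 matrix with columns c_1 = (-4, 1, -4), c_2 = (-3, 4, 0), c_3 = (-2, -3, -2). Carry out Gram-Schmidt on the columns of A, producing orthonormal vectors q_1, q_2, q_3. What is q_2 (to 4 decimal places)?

c_1 = (-4, 1, -4); ‖c_1‖ = 5.7446, so q_1 = (-0.6963, 0.1741, -0.6963).
q_1·c_2 = (-0.6963)·(-3) + 0.1741·4 + (-0.6963)·0 = 2.7852.
u_2 = c_2 − 2.7852·q_1 = (-1.0606, 3.5152, 1.9394).
‖u_2‖ = 4.1524, so q_2 = (-0.2554, 0.8465, 0.4671).

q_2 = (-0.2554, 0.8465, 0.4671)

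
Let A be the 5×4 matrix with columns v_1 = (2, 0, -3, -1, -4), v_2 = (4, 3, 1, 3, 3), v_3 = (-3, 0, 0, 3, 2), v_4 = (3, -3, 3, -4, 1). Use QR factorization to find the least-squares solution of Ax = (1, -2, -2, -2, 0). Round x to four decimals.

x = (0.8627, -0.0429, 0.8413, 0.6692)

v_1 = (2, 0, -3, -1, -4); ‖v_1‖ = 5.4772, so q_1 = (0.3651, 0.0000, -0.5477, -0.1826, -0.7303).
q_1·v_2 = 0.3651·4 + 0.0000·3 + (-0.5477)·1 + (-0.1826)·3 + (-0.7303)·3 = -1.8257.
u_2 = v_2 + 1.8257·q_1 = (4.6667, 3.0000, 0.0000, 2.6667, 1.6667).
‖u_2‖ = 6.3770, so q_2 = (0.7318, 0.4704, 0.0000, 0.4182, 0.2614).
q_1·v_3 = 0.3651·(-3) + 0.0000·0 + (-0.5477)·0 + (-0.1826)·3 + (-0.7303)·2 = -3.1038; q_2·v_3 = 0.7318·(-3) + 0.4704·0 + 0.0000·0 + 0.4182·3 + 0.2614·2 = -0.4182.
u_3 = v_3 + 3.1038·q_1 + 0.4182·q_2 = (-1.5607, 0.1967, -1.7000, 2.6082, -0.1574).
‖u_3‖ = 3.4917, so q_3 = (-0.4470, 0.0563, -0.4869, 0.7470, -0.0451).
q_1·v_4 = 0.3651·3 + 0.0000·(-3) + (-0.5477)·3 + (-0.1826)·(-4) + (-0.7303)·1 = -0.5477; q_2·v_4 = 0.7318·3 + 0.4704·(-3) + 0.0000·3 + 0.4182·(-4) + 0.2614·1 = -0.6273; q_3·v_4 = (-0.4470)·3 + 0.0563·(-3) + (-0.4869)·3 + 0.7470·(-4) + (-0.0451)·1 = -6.0035.
u_4 = v_4 + 0.5477·q_1 + 0.6273·q_2 + 6.0035·q_3 = (0.9757, -2.3667, -0.2229, 0.6468, 0.4933).
‖u_4‖ = 2.6953, so q_4 = (0.3620, -0.8781, -0.0827, 0.2400, 0.1830).
Qᵀb = (1.8257, -1.0454, -1.0799, 1.8037).
Back-substitute: x_4 = 1.8037/2.6953 = 0.6692.
x_3 = (-1.0799 + 6.0035·0.6692)/3.4917 = 0.8413.
x_2 = (-1.0454 + 0.4182·0.8413 + 0.6273·0.6692)/6.3770 = -0.0429.
x_1 = (1.8257 + 1.8257·(-0.0429) + 3.1038·0.8413 + 0.5477·0.6692)/5.4772 = 0.8627.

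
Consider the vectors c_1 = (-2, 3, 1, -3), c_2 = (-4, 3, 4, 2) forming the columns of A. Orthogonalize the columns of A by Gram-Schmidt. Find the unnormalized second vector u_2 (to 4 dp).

u_2 = (-2.6957, 1.0435, 3.3478, 3.9565)

c_1 = (-2, 3, 1, -3); ‖c_1‖ = 4.7958, so q_1 = (-0.4170, 0.6255, 0.2085, -0.6255).
q_1·c_2 = (-0.4170)·(-4) + 0.6255·3 + 0.2085·4 + (-0.6255)·2 = 3.1277.
u_2 = c_2 − 3.1277·q_1 = (-2.6957, 1.0435, 3.3478, 3.9565).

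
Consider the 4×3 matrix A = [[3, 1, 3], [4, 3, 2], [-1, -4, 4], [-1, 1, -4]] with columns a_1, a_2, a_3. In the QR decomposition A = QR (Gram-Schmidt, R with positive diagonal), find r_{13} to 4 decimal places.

e_1 = a_1/‖a_1‖ = (3, 4, -1, -1)/5.1962 = (0.5774, 0.7698, -0.1925, -0.1925).
r_{13} = e_1·a_3 = 3.2717.

r_{13} = 3.2717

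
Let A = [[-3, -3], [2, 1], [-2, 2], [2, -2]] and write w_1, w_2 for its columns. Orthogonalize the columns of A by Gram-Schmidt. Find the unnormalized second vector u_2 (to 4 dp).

w_1 = (-3, 2, -2, 2); ‖w_1‖ = 4.5826, so q_1 = (-0.6547, 0.4364, -0.4364, 0.4364).
q_1·w_2 = (-0.6547)·(-3) + 0.4364·1 + (-0.4364)·2 + 0.4364·(-2) = 0.6547.
u_2 = w_2 − 0.6547·q_1 = (-2.5714, 0.7143, 2.2857, -2.2857).

u_2 = (-2.5714, 0.7143, 2.2857, -2.2857)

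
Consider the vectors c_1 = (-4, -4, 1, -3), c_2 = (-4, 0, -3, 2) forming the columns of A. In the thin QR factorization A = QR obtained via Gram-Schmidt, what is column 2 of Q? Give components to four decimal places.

e_2 = (-0.6318, 0.1264, -0.6002, 0.4739)

e_1 = c_1/‖c_1‖ = (-4, -4, 1, -3)/6.4807 = (-0.6172, -0.6172, 0.1543, -0.4629).
r_{12} = e_1·c_2 = 1.0801.
u_2 = c_2 − 1.0801·e_1 = (-3.3333, 0.6667, -3.1667, 2.5000).
‖u_2‖ = 5.2757, so e_2 = (-0.6318, 0.1264, -0.6002, 0.4739).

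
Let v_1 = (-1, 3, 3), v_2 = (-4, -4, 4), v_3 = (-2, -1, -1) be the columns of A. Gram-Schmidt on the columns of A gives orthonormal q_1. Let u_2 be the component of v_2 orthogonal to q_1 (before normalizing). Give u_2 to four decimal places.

u_2 = (-3.7895, -4.6316, 3.3684)

v_1 = (-1, 3, 3); ‖v_1‖ = 4.3589, so q_1 = (-0.2294, 0.6882, 0.6882).
q_1·v_2 = (-0.2294)·(-4) + 0.6882·(-4) + 0.6882·4 = 0.9177.
u_2 = v_2 − 0.9177·q_1 = (-3.7895, -4.6316, 3.3684).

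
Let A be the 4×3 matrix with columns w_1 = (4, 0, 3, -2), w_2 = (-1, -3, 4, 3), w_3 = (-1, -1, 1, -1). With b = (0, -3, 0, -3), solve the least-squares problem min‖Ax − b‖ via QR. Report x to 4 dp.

w_1 = (4, 0, 3, -2); ‖w_1‖ = 5.3852, so q_1 = (0.7428, 0.0000, 0.5571, -0.3714).
q_1·w_2 = 0.7428·(-1) + 0.0000·(-3) + 0.5571·4 + (-0.3714)·3 = 0.3714.
u_2 = w_2 − 0.3714·q_1 = (-1.2759, -3.0000, 3.7931, 3.1379).
‖u_2‖ = 5.9044, so q_2 = (-0.2161, -0.5081, 0.6424, 0.5315).
q_1·w_3 = 0.7428·(-1) + 0.0000·(-1) + 0.5571·1 + (-0.3714)·(-1) = 0.1857; q_2·w_3 = (-0.2161)·(-1) + (-0.5081)·(-1) + 0.6424·1 + 0.5315·(-1) = 0.8351.
u_3 = w_3 − 0.1857·q_1 − 0.8351·q_2 = (-0.9575, -0.5757, 0.3600, -1.3749).
‖u_3‖ = 1.8078, so q_3 = (-0.5296, -0.3184, 0.1992, -0.7605).
Qᵀb = (1.1142, -0.0701, 3.2369).
Back-substitute: x_3 = 3.2369/1.8078 = 1.7906.
x_2 = (-0.0701 − 0.8351·1.7906)/5.9044 = -0.2651.
x_1 = (1.1142 − 0.3714·(-0.2651) − 0.1857·1.7906)/5.3852 = 0.1634.

x = (0.1634, -0.2651, 1.7906)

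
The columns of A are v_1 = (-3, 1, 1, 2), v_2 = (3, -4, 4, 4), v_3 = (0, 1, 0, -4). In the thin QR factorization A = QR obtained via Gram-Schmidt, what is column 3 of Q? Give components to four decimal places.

v_1 = (-3, 1, 1, 2); ‖v_1‖ = 3.8730, so e_1 = (-0.7746, 0.2582, 0.2582, 0.5164).
e_1·v_2 = (-0.7746)·3 + 0.2582·(-4) + 0.2582·4 + 0.5164·4 = -0.2582.
u_2 = v_2 + 0.2582·e_1 = (2.8000, -3.9333, 4.0667, 4.1333).
‖u_2‖ = 7.5454, so e_2 = (0.3711, -0.5213, 0.5390, 0.5478).
e_1·v_3 = (-0.7746)·0 + 0.2582·1 + 0.2582·0 + 0.5164·(-4) = -1.8074; e_2·v_3 = 0.3711·0 + (-0.5213)·1 + 0.5390·0 + 0.5478·(-4) = -2.7125.
u_3 = v_3 + 1.8074·e_1 + 2.7125·e_2 = (-0.3934, 0.0527, 1.9286, -1.5808).
‖u_3‖ = 2.5251, so e_3 = (-0.1558, 0.0209, 0.7638, -0.6260).

e_3 = (-0.1558, 0.0209, 0.7638, -0.6260)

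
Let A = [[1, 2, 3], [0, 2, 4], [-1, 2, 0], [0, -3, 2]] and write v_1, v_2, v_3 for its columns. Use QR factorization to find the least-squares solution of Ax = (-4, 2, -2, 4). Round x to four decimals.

x = (-2.0222, -1.2120, 0.6815)

e_1 = v_1/‖v_1‖ = (1, 0, -1, 0)/1.4142 = (0.7071, 0.0000, -0.7071, 0.0000).
r_{12} = e_1·v_2 = 0.0000.
u_2 = v_2 + 0.0000·e_1 = (2.0000, 2.0000, 2.0000, -3.0000).
‖u_2‖ = 4.5826, so e_2 = (0.4364, 0.4364, 0.4364, -0.6547).
r_{13} = e_1·v_3 = 2.1213; r_{23} = e_2·v_3 = 1.7457.
u_3 = v_3 − 2.1213·e_1 − 1.7457·e_2 = (0.7381, 3.2381, 0.7381, 3.1429).
‖u_3‖ = 4.6317, so e_3 = (0.1594, 0.6991, 0.1594, 0.6786).
Qᵀb = (-1.4142, -4.3644, 3.1563).
Back-substitute: x_3 = 3.1563/4.6317 = 0.6815.
x_2 = (-4.3644 − 1.7457·0.6815)/4.5826 = -1.2120.
x_1 = (-1.4142 + 0.0000·(-1.2120) − 2.1213·0.6815)/1.4142 = -2.0222.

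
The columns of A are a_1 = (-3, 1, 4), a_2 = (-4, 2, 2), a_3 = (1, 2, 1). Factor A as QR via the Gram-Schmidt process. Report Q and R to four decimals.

Q = [[-0.5883, -0.6298, 0.5071], [0.1961, 0.4972, 0.8452], [0.7845, -0.5967, 0.1690]], R = [[5.0990, 4.3146, 0.5883], [0.0000, 2.3205, -0.2320], [0.0000, 0.0000, 2.3664]]

a_1 = (-3, 1, 4); ‖a_1‖ = 5.0990, so q_1 = (-0.5883, 0.1961, 0.7845).
q_1·a_2 = (-0.5883)·(-4) + 0.1961·2 + 0.7845·2 = 4.3146.
u_2 = a_2 − 4.3146·q_1 = (-1.4615, 1.1538, -1.3846).
‖u_2‖ = 2.3205, so q_2 = (-0.6298, 0.4972, -0.5967).
q_1·a_3 = (-0.5883)·1 + 0.1961·2 + 0.7845·1 = 0.5883; q_2·a_3 = (-0.6298)·1 + 0.4972·2 + (-0.5967)·1 = -0.2320.
u_3 = a_3 − 0.5883·q_1 + 0.2320·q_2 = (1.2000, 2.0000, 0.4000).
‖u_3‖ = 2.3664, so q_3 = (0.5071, 0.8452, 0.1690).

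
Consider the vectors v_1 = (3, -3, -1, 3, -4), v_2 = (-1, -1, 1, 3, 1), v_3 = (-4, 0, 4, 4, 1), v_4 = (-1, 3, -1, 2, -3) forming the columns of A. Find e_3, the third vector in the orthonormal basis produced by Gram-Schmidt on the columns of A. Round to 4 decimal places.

e_3 = (-0.3967, 0.2209, 0.6086, -0.0451, -0.6492)

v_1 = (3, -3, -1, 3, -4); ‖v_1‖ = 6.6332, so e_1 = (0.4523, -0.4523, -0.1508, 0.4523, -0.6030).
e_1·v_2 = 0.4523·(-1) + (-0.4523)·(-1) + (-0.1508)·1 + 0.4523·3 + (-0.6030)·1 = 0.6030.
u_2 = v_2 − 0.6030·e_1 = (-1.2727, -0.7273, 1.0909, 2.7273, 1.3636).
‖u_2‖ = 3.5548, so e_2 = (-0.3580, -0.2046, 0.3069, 0.7672, 0.3836).
e_1·v_3 = 0.4523·(-4) + (-0.4523)·0 + (-0.1508)·4 + 0.4523·4 + (-0.6030)·1 = -1.2060; e_2·v_3 = (-0.3580)·(-4) + (-0.2046)·0 + 0.3069·4 + 0.7672·4 + 0.3836·1 = 6.1122.
u_3 = v_3 + 1.2060·e_1 − 6.1122·e_2 = (-1.2662, 0.7050, 1.9424, -0.1439, -2.0719).
‖u_3‖ = 3.1917, so e_3 = (-0.3967, 0.2209, 0.6086, -0.0451, -0.6492).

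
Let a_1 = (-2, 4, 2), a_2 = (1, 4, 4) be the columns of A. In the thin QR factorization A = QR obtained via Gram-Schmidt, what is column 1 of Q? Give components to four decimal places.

e_1 = (-0.4082, 0.8165, 0.4082)

a_1 = (-2, 4, 2); ‖a_1‖ = 4.8990, so e_1 = (-0.4082, 0.8165, 0.4082).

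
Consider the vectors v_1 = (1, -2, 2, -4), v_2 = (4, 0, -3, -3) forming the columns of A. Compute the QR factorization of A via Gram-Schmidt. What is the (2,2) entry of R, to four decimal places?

v_1 = (1, -2, 2, -4); ‖v_1‖ = 5.0000, so q_1 = (0.2000, -0.4000, 0.4000, -0.8000).
q_1·v_2 = 0.2000·4 + (-0.4000)·0 + 0.4000·(-3) + (-0.8000)·(-3) = 2.0000.
u_2 = v_2 − 2.0000·q_1 = (3.6000, 0.8000, -3.8000, -1.4000).
r_{22} = ‖u_2‖ = 5.4772.

r_{22} = 5.4772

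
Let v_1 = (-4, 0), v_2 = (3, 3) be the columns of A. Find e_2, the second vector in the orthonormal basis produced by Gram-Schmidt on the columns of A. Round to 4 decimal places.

e_1 = v_1/‖v_1‖ = (-4, 0)/4.0000 = (-1.0000, 0.0000).
r_{12} = e_1·v_2 = -3.0000.
u_2 = v_2 + 3.0000·e_1 = (0.0000, 3.0000).
‖u_2‖ = 3.0000, so e_2 = (0.0000, 1.0000).

e_2 = (0.0000, 1.0000)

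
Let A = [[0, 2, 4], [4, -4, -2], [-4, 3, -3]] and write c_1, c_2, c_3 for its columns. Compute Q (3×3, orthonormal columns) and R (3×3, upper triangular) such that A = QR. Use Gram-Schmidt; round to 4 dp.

Q = [[0.0000, 0.9428, -0.3333], [0.7071, -0.2357, -0.6667], [-0.7071, -0.2357, -0.6667]], R = [[5.6569, -4.9497, 0.7071], [0.0000, 2.1213, 4.9497], [0.0000, 0.0000, 2.0000]]

c_1 = (0, 4, -4); ‖c_1‖ = 5.6569, so e_1 = (0.0000, 0.7071, -0.7071).
e_1·c_2 = 0.0000·2 + 0.7071·(-4) + (-0.7071)·3 = -4.9497.
u_2 = c_2 + 4.9497·e_1 = (2.0000, -0.5000, -0.5000).
‖u_2‖ = 2.1213, so e_2 = (0.9428, -0.2357, -0.2357).
e_1·c_3 = 0.0000·4 + 0.7071·(-2) + (-0.7071)·(-3) = 0.7071; e_2·c_3 = 0.9428·4 + (-0.2357)·(-2) + (-0.2357)·(-3) = 4.9497.
u_3 = c_3 − 0.7071·e_1 − 4.9497·e_2 = (-0.6667, -1.3333, -1.3333).
‖u_3‖ = 2.0000, so e_3 = (-0.3333, -0.6667, -0.6667).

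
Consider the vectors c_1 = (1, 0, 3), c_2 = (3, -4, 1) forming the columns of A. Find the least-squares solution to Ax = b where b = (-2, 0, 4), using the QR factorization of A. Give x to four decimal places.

c_1 = (1, 0, 3); ‖c_1‖ = 3.1623, so q_1 = (0.3162, 0.0000, 0.9487).
q_1·c_2 = 0.3162·3 + 0.0000·(-4) + 0.9487·1 = 1.8974.
u_2 = c_2 − 1.8974·q_1 = (2.4000, -4.0000, -0.8000).
‖u_2‖ = 4.7329, so q_2 = (0.5071, -0.8452, -0.1690).
Qᵀb = (3.1623, -1.6903).
Back-substitute: x_2 = -1.6903/4.7329 = -0.3571.
x_1 = (3.1623 − 1.8974·(-0.3571))/3.1623 = 1.2143.

x = (1.2143, -0.3571)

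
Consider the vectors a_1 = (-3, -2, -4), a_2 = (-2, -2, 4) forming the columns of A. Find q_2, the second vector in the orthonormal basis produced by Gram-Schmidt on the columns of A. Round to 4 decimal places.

q_2 = (-0.5493, -0.5060, 0.6650)

a_1 = (-3, -2, -4); ‖a_1‖ = 5.3852, so q_1 = (-0.5571, -0.3714, -0.7428).
q_1·a_2 = (-0.5571)·(-2) + (-0.3714)·(-2) + (-0.7428)·4 = -1.1142.
u_2 = a_2 + 1.1142·q_1 = (-2.6207, -2.4138, 3.1724).
‖u_2‖ = 4.7706, so q_2 = (-0.5493, -0.5060, 0.6650).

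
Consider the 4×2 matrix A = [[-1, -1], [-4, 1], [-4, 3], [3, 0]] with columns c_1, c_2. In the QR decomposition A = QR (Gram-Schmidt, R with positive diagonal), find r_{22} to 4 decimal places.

r_{22} = 2.3755

c_1 = (-1, -4, -4, 3); ‖c_1‖ = 6.4807, so q_1 = (-0.1543, -0.6172, -0.6172, 0.4629).
q_1·c_2 = (-0.1543)·(-1) + (-0.6172)·1 + (-0.6172)·3 + 0.4629·0 = -2.3146.
u_2 = c_2 + 2.3146·q_1 = (-1.3571, -0.4286, 1.5714, 1.0714).
r_{22} = ‖u_2‖ = 2.3755.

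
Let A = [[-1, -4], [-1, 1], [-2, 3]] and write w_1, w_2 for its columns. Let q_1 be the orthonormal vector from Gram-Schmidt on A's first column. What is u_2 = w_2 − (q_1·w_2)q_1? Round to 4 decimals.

w_1 = (-1, -1, -2); ‖w_1‖ = 2.4495, so q_1 = (-0.4082, -0.4082, -0.8165).
q_1·w_2 = (-0.4082)·(-4) + (-0.4082)·1 + (-0.8165)·3 = -1.2247.
u_2 = w_2 + 1.2247·q_1 = (-4.5000, 0.5000, 2.0000).

u_2 = (-4.5000, 0.5000, 2.0000)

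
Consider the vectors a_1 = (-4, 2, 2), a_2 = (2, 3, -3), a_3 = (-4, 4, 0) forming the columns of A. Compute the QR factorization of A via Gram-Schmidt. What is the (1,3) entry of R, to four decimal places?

e_1 = a_1/‖a_1‖ = (-4, 2, 2)/4.8990 = (-0.8165, 0.4082, 0.4082).
r_{13} = e_1·a_3 = 4.8990.

r_{13} = 4.8990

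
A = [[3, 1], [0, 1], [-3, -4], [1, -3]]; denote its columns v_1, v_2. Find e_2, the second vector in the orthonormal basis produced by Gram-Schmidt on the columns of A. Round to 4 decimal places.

v_1 = (3, 0, -3, 1); ‖v_1‖ = 4.3589, so e_1 = (0.6882, 0.0000, -0.6882, 0.2294).
e_1·v_2 = 0.6882·1 + 0.0000·1 + (-0.6882)·(-4) + 0.2294·(-3) = 2.7530.
u_2 = v_2 − 2.7530·e_1 = (-0.8947, 1.0000, -2.1053, -3.6316).
‖u_2‖ = 4.4069, so e_2 = (-0.2030, 0.2269, -0.4777, -0.8241).

e_2 = (-0.2030, 0.2269, -0.4777, -0.8241)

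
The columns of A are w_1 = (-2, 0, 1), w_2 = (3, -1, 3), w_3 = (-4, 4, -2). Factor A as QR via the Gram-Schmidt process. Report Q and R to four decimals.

q_1 = w_1/‖w_1‖ = (-2, 0, 1)/2.2361 = (-0.8944, 0.0000, 0.4472).
r_{12} = q_1·w_2 = -1.3416.
u_2 = w_2 + 1.3416·q_1 = (1.8000, -1.0000, 3.6000).
‖u_2‖ = 4.1473, so q_2 = (0.4340, -0.2411, 0.8680).
r_{13} = q_1·w_3 = 2.6833; r_{23} = q_2·w_3 = -4.4366.
u_3 = w_3 − 2.6833·q_1 + 4.4366·q_2 = (0.3256, 2.9302, 0.6512).
‖u_3‖ = 3.0193, so q_3 = (0.1078, 0.9705, 0.2157).

Q = [[-0.8944, 0.4340, 0.1078], [0.0000, -0.2411, 0.9705], [0.4472, 0.8680, 0.2157]], R = [[2.2361, -1.3416, 2.6833], [0.0000, 4.1473, -4.4366], [0.0000, 0.0000, 3.0193]]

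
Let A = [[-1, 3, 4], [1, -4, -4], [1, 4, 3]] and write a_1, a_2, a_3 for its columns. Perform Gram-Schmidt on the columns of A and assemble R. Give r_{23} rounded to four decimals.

r_{23} = 5.6777

a_1 = (-1, 1, 1); ‖a_1‖ = 1.7321, so q_1 = (-0.5774, 0.5774, 0.5774).
q_1·a_2 = (-0.5774)·3 + 0.5774·(-4) + 0.5774·4 = -1.7321.
u_2 = a_2 + 1.7321·q_1 = (2.0000, -3.0000, 5.0000).
‖u_2‖ = 6.1644, so q_2 = (0.3244, -0.4867, 0.8111).
r_{23} = q_2·a_3 = 5.6777.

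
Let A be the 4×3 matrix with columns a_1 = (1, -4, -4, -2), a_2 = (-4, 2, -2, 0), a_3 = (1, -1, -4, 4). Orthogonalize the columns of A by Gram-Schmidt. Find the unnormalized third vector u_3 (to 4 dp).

u_3 = (1.2110, 0.1789, -2.2431, 4.7339)

a_1 = (1, -4, -4, -2); ‖a_1‖ = 6.0828, so q_1 = (0.1644, -0.6576, -0.6576, -0.3288).
q_1·a_2 = 0.1644·(-4) + (-0.6576)·2 + (-0.6576)·(-2) + (-0.3288)·0 = -0.6576.
u_2 = a_2 + 0.6576·q_1 = (-3.8919, 1.5676, -2.4324, -0.2162).
‖u_2‖ = 4.8546, so q_2 = (-0.8017, 0.3229, -0.5011, -0.0445).
q_1·a_3 = 0.1644·1 + (-0.6576)·(-1) + (-0.6576)·(-4) + (-0.3288)·4 = 2.1372; q_2·a_3 = (-0.8017)·1 + 0.3229·(-1) + (-0.5011)·(-4) + (-0.0445)·4 = 0.7015.
u_3 = a_3 − 2.1372·q_1 − 0.7015·q_2 = (1.2110, 0.1789, -2.2431, 4.7339).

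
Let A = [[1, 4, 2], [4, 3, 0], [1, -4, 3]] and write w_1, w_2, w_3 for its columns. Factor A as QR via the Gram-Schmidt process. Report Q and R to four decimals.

w_1 = (1, 4, 1); ‖w_1‖ = 4.2426, so q_1 = (0.2357, 0.9428, 0.2357).
q_1·w_2 = 0.2357·4 + 0.9428·3 + 0.2357·(-4) = 2.8284.
u_2 = w_2 − 2.8284·q_1 = (3.3333, 0.3333, -4.6667).
‖u_2‖ = 5.7446, so q_2 = (0.5803, 0.0580, -0.8124).
q_1·w_3 = 0.2357·2 + 0.9428·0 + 0.2357·3 = 1.1785; q_2·w_3 = 0.5803·2 + 0.0580·0 + (-0.8124)·3 = -1.2766.
u_3 = w_3 − 1.1785·q_1 + 1.2766·q_2 = (2.4630, -1.0370, 1.6852).
‖u_3‖ = 3.1593, so q_3 = (0.7796, -0.3282, 0.5334).

Q = [[0.2357, 0.5803, 0.7796], [0.9428, 0.0580, -0.3282], [0.2357, -0.8124, 0.5334]], R = [[4.2426, 2.8284, 1.1785], [0.0000, 5.7446, -1.2766], [0.0000, 0.0000, 3.1593]]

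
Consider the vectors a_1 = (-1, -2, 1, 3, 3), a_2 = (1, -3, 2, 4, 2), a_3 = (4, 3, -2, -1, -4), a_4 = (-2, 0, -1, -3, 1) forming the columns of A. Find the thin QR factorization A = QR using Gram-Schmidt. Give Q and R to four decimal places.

e_1 = a_1/‖a_1‖ = (-1, -2, 1, 3, 3)/4.8990 = (-0.2041, -0.4082, 0.2041, 0.6124, 0.6124).
r_{12} = e_1·a_2 = 5.1031.
u_2 = a_2 − 5.1031·e_1 = (2.0417, -0.9167, 0.9583, 0.8750, -1.1250).
‖u_2‖ = 2.8211, so e_2 = (0.7237, -0.3249, 0.3397, 0.3102, -0.3988).
r_{13} = e_1·a_3 = -5.5114; r_{23} = e_2·a_3 = 2.5257.
u_3 = a_3 + 5.5114·e_1 − 2.5257·e_2 = (1.0471, 1.5707, -1.7330, 1.5916, 0.3822).
‖u_3‖ = 3.0407, so e_3 = (0.3444, 0.5165, -0.5699, 0.5234, 0.1257).
r_{14} = e_1·a_4 = -1.0206; r_{24} = e_2·a_4 = -3.1164; r_{34} = e_3·a_4 = -1.5634.
u_4 = a_4 + 1.0206·e_1 + 3.1164·e_2 + 1.5634·e_3 = (0.5855, -0.6217, -0.6240, -0.5900, 0.5787).
‖u_4‖ = 1.3423, so e_4 = (0.4362, -0.4632, -0.4649, -0.4396, 0.4311).

Q = [[-0.2041, 0.7237, 0.3444, 0.4362], [-0.4082, -0.3249, 0.5165, -0.4632], [0.2041, 0.3397, -0.5699, -0.4649], [0.6124, 0.3102, 0.5234, -0.4396], [0.6124, -0.3988, 0.1257, 0.4311]], R = [[4.8990, 5.1031, -5.5114, -1.0206], [0.0000, 2.8211, 2.5257, -3.1164], [0.0000, 0.0000, 3.0407, -1.5634], [0.0000, 0.0000, 0.0000, 1.3423]]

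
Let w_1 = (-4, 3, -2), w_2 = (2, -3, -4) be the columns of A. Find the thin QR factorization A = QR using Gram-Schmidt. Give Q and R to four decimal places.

Q = [[-0.7428, 0.1482], [0.5571, -0.4042], [-0.3714, -0.9026]], R = [[5.3852, -1.6713], [0.0000, 5.1193]]

w_1 = (-4, 3, -2); ‖w_1‖ = 5.3852, so q_1 = (-0.7428, 0.5571, -0.3714).
q_1·w_2 = (-0.7428)·2 + 0.5571·(-3) + (-0.3714)·(-4) = -1.6713.
u_2 = w_2 + 1.6713·q_1 = (0.7586, -2.0690, -4.6207).
‖u_2‖ = 5.1193, so q_2 = (0.1482, -0.4042, -0.9026).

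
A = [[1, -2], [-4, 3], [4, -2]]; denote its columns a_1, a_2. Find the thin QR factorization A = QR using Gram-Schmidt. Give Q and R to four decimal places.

e_1 = a_1/‖a_1‖ = (1, -4, 4)/5.7446 = (0.1741, -0.6963, 0.6963).
r_{12} = e_1·a_2 = -3.8297.
u_2 = a_2 + 3.8297·e_1 = (-1.3333, 0.3333, 0.6667).
‖u_2‖ = 1.5275, so e_2 = (-0.8729, 0.2182, 0.4364).

Q = [[0.1741, -0.8729], [-0.6963, 0.2182], [0.6963, 0.4364]], R = [[5.7446, -3.8297], [0.0000, 1.5275]]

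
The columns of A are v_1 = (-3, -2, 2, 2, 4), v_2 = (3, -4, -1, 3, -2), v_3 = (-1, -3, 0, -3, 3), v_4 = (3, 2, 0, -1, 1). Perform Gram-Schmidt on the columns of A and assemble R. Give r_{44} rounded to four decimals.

v_1 = (-3, -2, 2, 2, 4); ‖v_1‖ = 6.0828, so q_1 = (-0.4932, -0.3288, 0.3288, 0.3288, 0.6576).
q_1·v_2 = (-0.4932)·3 + (-0.3288)·(-4) + 0.3288·(-1) + 0.3288·3 + 0.6576·(-2) = -0.8220.
u_2 = v_2 + 0.8220·q_1 = (2.5946, -4.2703, -0.7297, 3.2703, -1.4595).
‖u_2‖ = 6.1907, so q_2 = (0.4191, -0.6898, -0.1179, 0.5283, -0.2358).
q_1·v_3 = (-0.4932)·(-1) + (-0.3288)·(-3) + 0.3288·0 + 0.3288·(-3) + 0.6576·3 = 2.4660; q_2·v_3 = 0.4191·(-1) + (-0.6898)·(-3) + (-0.1179)·0 + 0.5283·(-3) + (-0.2358)·3 = -0.6418.
u_3 = v_3 − 2.4660·q_1 + 0.6418·q_2 = (0.4852, -2.6319, -0.8865, -3.4718, 1.2271).
‖u_3‖ = 4.6376, so q_3 = (0.1046, -0.5675, -0.1911, -0.7486, 0.2646).
q_1·v_4 = (-0.4932)·3 + (-0.3288)·2 + 0.3288·0 + 0.3288·(-1) + 0.6576·1 = -1.8084; q_2·v_4 = 0.4191·3 + (-0.6898)·2 + (-0.1179)·0 + 0.5283·(-1) + (-0.2358)·1 = -0.8863; q_3·v_4 = 0.1046·3 + (-0.5675)·2 + (-0.1911)·0 + (-0.7486)·(-1) + 0.2646·1 = 0.1921.
u_4 = v_4 + 1.8084·q_1 + 0.8863·q_2 − 0.1921·q_3 = (2.4595, 0.9031, 0.5268, 0.2065, 1.9294).
r_{44} = ‖u_4‖ = 3.3026.

r_{44} = 3.3026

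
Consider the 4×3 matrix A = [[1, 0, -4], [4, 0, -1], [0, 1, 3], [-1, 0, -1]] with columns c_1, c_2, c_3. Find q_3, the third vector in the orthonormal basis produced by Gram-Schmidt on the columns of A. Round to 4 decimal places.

c_1 = (1, 4, 0, -1); ‖c_1‖ = 4.2426, so q_1 = (0.2357, 0.9428, 0.0000, -0.2357).
q_1·c_2 = 0.2357·0 + 0.9428·0 + 0.0000·1 + (-0.2357)·0 = 0.0000.
u_2 = c_2 + 0.0000·q_1 = (0.0000, 0.0000, 1.0000, 0.0000).
‖u_2‖ = 1.0000, so q_2 = (0.0000, 0.0000, 1.0000, 0.0000).
q_1·c_3 = 0.2357·(-4) + 0.9428·(-1) + 0.0000·3 + (-0.2357)·(-1) = -1.6499; q_2·c_3 = 0.0000·(-4) + 0.0000·(-1) + 1.0000·3 + 0.0000·(-1) = 3.0000.
u_3 = c_3 + 1.6499·q_1 − 3.0000·q_2 = (-3.6111, 0.5556, 0.0000, -1.3889).
‖u_3‖ = 3.9087, so q_3 = (-0.9239, 0.1421, 0.0000, -0.3553).

q_3 = (-0.9239, 0.1421, 0.0000, -0.3553)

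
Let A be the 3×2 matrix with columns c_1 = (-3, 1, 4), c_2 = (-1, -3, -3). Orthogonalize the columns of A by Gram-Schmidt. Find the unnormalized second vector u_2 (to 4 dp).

c_1 = (-3, 1, 4); ‖c_1‖ = 5.0990, so e_1 = (-0.5883, 0.1961, 0.7845).
e_1·c_2 = (-0.5883)·(-1) + 0.1961·(-3) + 0.7845·(-3) = -2.3534.
u_2 = c_2 + 2.3534·e_1 = (-2.3846, -2.5385, -1.1538).

u_2 = (-2.3846, -2.5385, -1.1538)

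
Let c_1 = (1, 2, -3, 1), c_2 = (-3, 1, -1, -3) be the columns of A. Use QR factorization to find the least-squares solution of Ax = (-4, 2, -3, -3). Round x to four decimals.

x = (0.4883, 1.3244)

q_1 = c_1/‖c_1‖ = (1, 2, -3, 1)/3.8730 = (0.2582, 0.5164, -0.7746, 0.2582).
r_{12} = q_1·c_2 = -0.2582.
u_2 = c_2 + 0.2582·q_1 = (-2.9333, 1.1333, -1.2000, -2.9333).
‖u_2‖ = 4.4647, so q_2 = (-0.6570, 0.2538, -0.2688, -0.6570).
Qᵀb = (1.5492, 5.9131).
Back-substitute: x_2 = 5.9131/4.4647 = 1.3244.
x_1 = (1.5492 + 0.2582·1.3244)/3.8730 = 0.4883.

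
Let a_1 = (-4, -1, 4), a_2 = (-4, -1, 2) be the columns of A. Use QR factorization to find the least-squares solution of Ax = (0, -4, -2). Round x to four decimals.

x = (-1.2353, 1.4706)

a_1 = (-4, -1, 4); ‖a_1‖ = 5.7446, so q_1 = (-0.6963, -0.1741, 0.6963).
q_1·a_2 = (-0.6963)·(-4) + (-0.1741)·(-1) + 0.6963·2 = 4.3519.
u_2 = a_2 − 4.3519·q_1 = (-0.9697, -0.2424, -1.0303).
‖u_2‖ = 1.4355, so q_2 = (-0.6755, -0.1689, -0.7177).
Qᵀb = (-0.6963, 2.1110).
Back-substitute: x_2 = 2.1110/1.4355 = 1.4706.
x_1 = (-0.6963 − 4.3519·1.4706)/5.7446 = -1.2353.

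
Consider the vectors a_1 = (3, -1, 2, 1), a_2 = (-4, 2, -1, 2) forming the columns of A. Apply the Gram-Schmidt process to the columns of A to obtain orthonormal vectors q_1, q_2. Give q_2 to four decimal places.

q_2 = (-0.3474, 0.3088, 0.2509, 0.8491)

a_1 = (3, -1, 2, 1); ‖a_1‖ = 3.8730, so q_1 = (0.7746, -0.2582, 0.5164, 0.2582).
q_1·a_2 = 0.7746·(-4) + (-0.2582)·2 + 0.5164·(-1) + 0.2582·2 = -3.6148.
u_2 = a_2 + 3.6148·q_1 = (-1.2000, 1.0667, 0.8667, 2.9333).
‖u_2‖ = 3.4545, so q_2 = (-0.3474, 0.3088, 0.2509, 0.8491).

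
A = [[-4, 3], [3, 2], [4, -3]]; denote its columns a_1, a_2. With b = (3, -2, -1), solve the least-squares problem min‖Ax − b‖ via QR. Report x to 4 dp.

x = (-0.5882, -0.1176)

a_1 = (-4, 3, 4); ‖a_1‖ = 6.4031, so q_1 = (-0.6247, 0.4685, 0.6247).
q_1·a_2 = (-0.6247)·3 + 0.4685·2 + 0.6247·(-3) = -2.8111.
u_2 = a_2 + 2.8111·q_1 = (1.2439, 3.3171, -1.2439).
‖u_2‖ = 3.7547, so q_2 = (0.3313, 0.8835, -0.3313).
Qᵀb = (-3.4358, -0.4417).
Back-substitute: x_2 = -0.4417/3.7547 = -0.1176.
x_1 = (-3.4358 + 2.8111·(-0.1176))/6.4031 = -0.5882.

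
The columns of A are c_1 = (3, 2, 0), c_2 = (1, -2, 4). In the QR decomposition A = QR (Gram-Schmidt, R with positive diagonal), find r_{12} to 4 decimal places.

r_{12} = -0.2774

c_1 = (3, 2, 0); ‖c_1‖ = 3.6056, so q_1 = (0.8321, 0.5547, 0.0000).
r_{12} = q_1·c_2 = -0.2774.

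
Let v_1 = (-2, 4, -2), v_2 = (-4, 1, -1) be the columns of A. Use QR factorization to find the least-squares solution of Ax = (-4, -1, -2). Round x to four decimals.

x = (-0.3983, 1.2542)

q_1 = v_1/‖v_1‖ = (-2, 4, -2)/4.8990 = (-0.4082, 0.8165, -0.4082).
r_{12} = q_1·v_2 = 2.8577.
u_2 = v_2 − 2.8577·q_1 = (-2.8333, -1.3333, 0.1667).
‖u_2‖ = 3.1358, so q_2 = (-0.9035, -0.4252, 0.0531).
Qᵀb = (1.6330, 3.9331).
Back-substitute: x_2 = 3.9331/3.1358 = 1.2542.
x_1 = (1.6330 − 2.8577·1.2542)/4.8990 = -0.3983.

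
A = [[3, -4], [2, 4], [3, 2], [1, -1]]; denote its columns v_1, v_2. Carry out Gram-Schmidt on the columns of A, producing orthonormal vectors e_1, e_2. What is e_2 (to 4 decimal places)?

e_1 = v_1/‖v_1‖ = (3, 2, 3, 1)/4.7958 = (0.6255, 0.4170, 0.6255, 0.2085).
r_{12} = e_1·v_2 = 0.2085.
u_2 = v_2 − 0.2085·e_1 = (-4.1304, 3.9130, 1.8696, -1.0435).
‖u_2‖ = 6.0792, so e_2 = (-0.6794, 0.6437, 0.3075, -0.1716).

e_2 = (-0.6794, 0.6437, 0.3075, -0.1716)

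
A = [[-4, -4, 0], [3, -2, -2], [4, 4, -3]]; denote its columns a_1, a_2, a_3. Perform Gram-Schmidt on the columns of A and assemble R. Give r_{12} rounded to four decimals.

a_1 = (-4, 3, 4); ‖a_1‖ = 6.4031, so q_1 = (-0.6247, 0.4685, 0.6247).
r_{12} = q_1·a_2 = 4.0605.

r_{12} = 4.0605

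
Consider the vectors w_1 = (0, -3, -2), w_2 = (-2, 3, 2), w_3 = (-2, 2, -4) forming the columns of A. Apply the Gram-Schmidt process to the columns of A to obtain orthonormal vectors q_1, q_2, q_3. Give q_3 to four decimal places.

w_1 = (0, -3, -2); ‖w_1‖ = 3.6056, so q_1 = (0.0000, -0.8321, -0.5547).
q_1·w_2 = 0.0000·(-2) + (-0.8321)·3 + (-0.5547)·2 = -3.6056.
u_2 = w_2 + 3.6056·q_1 = (-2.0000, 0.0000, 0.0000).
‖u_2‖ = 2.0000, so q_2 = (-1.0000, 0.0000, 0.0000).
q_1·w_3 = 0.0000·(-2) + (-0.8321)·2 + (-0.5547)·(-4) = 0.5547; q_2·w_3 = (-1.0000)·(-2) + (0.0000)·2 + (0.0000)·(-4) = 2.0000.
u_3 = w_3 − 0.5547·q_1 − 2.0000·q_2 = (0.0000, 2.4615, -3.6923).
‖u_3‖ = 4.4376, so q_3 = (0.0000, 0.5547, -0.8321).

q_3 = (0.0000, 0.5547, -0.8321)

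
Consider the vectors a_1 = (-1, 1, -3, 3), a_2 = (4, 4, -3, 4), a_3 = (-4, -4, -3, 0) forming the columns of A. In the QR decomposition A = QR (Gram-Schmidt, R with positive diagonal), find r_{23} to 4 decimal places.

a_1 = (-1, 1, -3, 3); ‖a_1‖ = 4.4721, so q_1 = (-0.2236, 0.2236, -0.6708, 0.6708).
q_1·a_2 = (-0.2236)·4 + 0.2236·4 + (-0.6708)·(-3) + 0.6708·4 = 4.6957.
u_2 = a_2 − 4.6957·q_1 = (5.0500, 2.9500, 0.1500, 0.8500).
‖u_2‖ = 5.9119, so q_2 = (0.8542, 0.4990, 0.0254, 0.1438).
r_{23} = q_2·a_3 = -5.4890.

r_{23} = -5.4890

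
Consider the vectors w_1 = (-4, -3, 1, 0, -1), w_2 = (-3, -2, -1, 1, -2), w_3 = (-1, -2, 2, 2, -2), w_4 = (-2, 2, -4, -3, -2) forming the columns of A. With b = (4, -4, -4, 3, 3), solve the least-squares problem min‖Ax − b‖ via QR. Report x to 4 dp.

x = (-1.7639, 4.0852, -2.9281, -2.1279)

w_1 = (-4, -3, 1, 0, -1); ‖w_1‖ = 5.1962, so q_1 = (-0.7698, -0.5774, 0.1925, 0.0000, -0.1925).
q_1·w_2 = (-0.7698)·(-3) + (-0.5774)·(-2) + 0.1925·(-1) + 0.0000·1 + (-0.1925)·(-2) = 3.6566.
u_2 = w_2 − 3.6566·q_1 = (-0.1852, 0.1111, -1.7037, 1.0000, -1.2963).
‖u_2‖ = 2.3727, so q_2 = (-0.0780, 0.0468, -0.7180, 0.4215, -0.5463).
q_1·w_3 = (-0.7698)·(-1) + (-0.5774)·(-2) + 0.1925·2 + 0.0000·2 + (-0.1925)·(-2) = 2.6943; q_2·w_3 = (-0.0780)·(-1) + 0.0468·(-2) + (-0.7180)·2 + 0.4215·2 + (-0.5463)·(-2) = 0.4839.
u_3 = w_3 − 2.6943·q_1 − 0.4839·q_2 = (1.1118, -0.4671, 1.8289, 1.7961, -1.2171).
‖u_3‖ = 3.0833, so q_3 = (0.3606, -0.1515, 0.5932, 0.5825, -0.3947).
q_1·w_4 = (-0.7698)·(-2) + (-0.5774)·2 + 0.1925·(-4) + 0.0000·(-3) + (-0.1925)·(-2) = 0.0000; q_2·w_4 = (-0.0780)·(-2) + 0.0468·2 + (-0.7180)·(-4) + 0.4215·(-3) + (-0.5463)·(-2) = 2.9502; q_3·w_4 = 0.3606·(-2) + (-0.1515)·2 + 0.5932·(-4) + 0.5825·(-3) + (-0.3947)·(-2) = -4.3550.
u_4 = w_4 − 0.0000·q_1 − 2.9502·q_2 + 4.3550·q_3 = (-0.1993, 1.2021, 0.7017, -1.7066, -2.1073).
‖u_4‖ = 3.0545, so q_4 = (-0.0653, 0.3935, 0.2297, -0.5587, -0.6899).
Qᵀb = (-2.1170, 1.9980, 0.2390, -6.4999).
Back-substitute: x_4 = -6.4999/3.0545 = -2.1279.
x_3 = (0.2390 + 4.3550·(-2.1279))/3.0833 = -2.9281.
x_2 = (1.9980 − 0.4839·(-2.9281) − 2.9502·(-2.1279))/2.3727 = 4.0852.
x_1 = (-2.1170 − 3.6566·4.0852 − 2.6943·(-2.9281) − 0.0000·(-2.1279))/5.1962 = -1.7639.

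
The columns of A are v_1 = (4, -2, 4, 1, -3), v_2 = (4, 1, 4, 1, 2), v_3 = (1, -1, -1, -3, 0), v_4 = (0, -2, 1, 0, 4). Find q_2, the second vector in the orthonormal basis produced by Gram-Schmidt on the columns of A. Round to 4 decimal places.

q_2 = (0.3696, 0.4224, 0.3696, 0.0924, 0.7348)

q_1 = v_1/‖v_1‖ = (4, -2, 4, 1, -3)/6.7823 = (0.5898, -0.2949, 0.5898, 0.1474, -0.4423).
r_{12} = q_1·v_2 = 3.6860.
u_2 = v_2 − 3.6860·q_1 = (1.8261, 2.0870, 1.8261, 0.4565, 3.6304).
‖u_2‖ = 4.9410, so q_2 = (0.3696, 0.4224, 0.3696, 0.0924, 0.7348).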